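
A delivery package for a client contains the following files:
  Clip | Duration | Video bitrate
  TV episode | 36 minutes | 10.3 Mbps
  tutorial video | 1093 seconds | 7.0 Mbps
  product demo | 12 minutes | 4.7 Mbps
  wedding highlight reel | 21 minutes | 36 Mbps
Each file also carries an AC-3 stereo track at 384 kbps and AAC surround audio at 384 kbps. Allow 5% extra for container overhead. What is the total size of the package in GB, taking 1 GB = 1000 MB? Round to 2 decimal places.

Audio total: 384 + 384 = 768 kbps = 0.768 Mbps.
TV episode: 11.068 Mbps × 2160 s × 1.05 = 25102.2 Mb
tutorial video: 7.768 Mbps × 1093 s × 1.05 = 8914.9 Mb
product demo: 5.468 Mbps × 720 s × 1.05 = 4133.8 Mb
wedding highlight reel: 36.768 Mbps × 1260 s × 1.05 = 48644.1 Mb
Total: 86795.0 Mb = 10849.4 MB.
= 10.85 GB.

10.85 GB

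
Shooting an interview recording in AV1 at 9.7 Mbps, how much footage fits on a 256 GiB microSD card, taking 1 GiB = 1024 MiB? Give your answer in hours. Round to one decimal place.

Capacity: 256 GiB = 2,199,023 Mb.
Recording time: 2,199,023 / 9.700 = 226,703 s ≈ 63.0 hours.

63.0 hours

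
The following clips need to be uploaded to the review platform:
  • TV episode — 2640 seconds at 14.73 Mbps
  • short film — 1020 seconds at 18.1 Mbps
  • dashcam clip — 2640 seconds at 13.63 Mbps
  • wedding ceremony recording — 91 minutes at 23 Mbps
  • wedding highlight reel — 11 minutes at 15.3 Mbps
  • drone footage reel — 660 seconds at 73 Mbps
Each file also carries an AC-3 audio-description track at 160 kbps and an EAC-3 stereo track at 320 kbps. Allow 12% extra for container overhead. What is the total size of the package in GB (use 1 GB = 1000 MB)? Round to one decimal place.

39.7 GB

Audio total: 160 + 320 = 480 kbps = 0.480 Mbps.
TV episode: 15.210 Mbps × 2640 s × 1.12 = 44972.9 Mb
short film: 18.580 Mbps × 1020 s × 1.12 = 21225.8 Mb
dashcam clip: 14.110 Mbps × 2640 s × 1.12 = 41720.4 Mb
wedding ceremony recording: 23.480 Mbps × 5460 s × 1.12 = 143584.9 Mb
wedding highlight reel: 15.780 Mbps × 660 s × 1.12 = 11664.6 Mb
drone footage reel: 73.480 Mbps × 660 s × 1.12 = 54316.4 Mb
Total: 317485.1 Mb = 39685.6 MB.
= 39.69 GB.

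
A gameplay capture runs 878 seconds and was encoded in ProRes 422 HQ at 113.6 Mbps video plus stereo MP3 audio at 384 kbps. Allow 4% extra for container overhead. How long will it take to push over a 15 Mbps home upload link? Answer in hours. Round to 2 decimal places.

1.93 hours

Audio: 384 kbps = 0.384 Mbps.
Total bitrate: 113.984 Mbps.
File: 113.984 Mbps × 878 s = 100078.0 Mb.
With 4% container overhead: ×1.04. → 104081.1 Mb.
At 15 Mbps: 104081.1 / 15 = 6938.7 s ≈ 1.93 hours.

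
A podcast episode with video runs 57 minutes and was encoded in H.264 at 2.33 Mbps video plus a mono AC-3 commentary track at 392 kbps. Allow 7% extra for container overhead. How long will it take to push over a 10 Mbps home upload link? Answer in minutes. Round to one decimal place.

16.6 minutes

57 min = 3420 s
Audio: 392 kbps = 0.392 Mbps.
Total bitrate: 2.722 Mbps.
File: 2.722 Mbps × 3420 s = 9309.2 Mb.
With 7% container overhead: ×1.07. → 9960.9 Mb.
At 10 Mbps: 9960.9 / 10 = 996.1 s ≈ 16.6 minutes.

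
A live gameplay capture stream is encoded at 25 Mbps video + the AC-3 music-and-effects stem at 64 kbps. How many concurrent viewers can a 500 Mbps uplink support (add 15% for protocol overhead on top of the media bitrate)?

17

Audio: 64 kbps = 0.064 Mbps.
Per-viewer media rate: 25.064 Mbps.
On the wire with 15% overhead: 28.824 Mbps.
500 Mbps = 500.0 Mbps; 500.0 / 28.824 = 17.35 → 17 viewers.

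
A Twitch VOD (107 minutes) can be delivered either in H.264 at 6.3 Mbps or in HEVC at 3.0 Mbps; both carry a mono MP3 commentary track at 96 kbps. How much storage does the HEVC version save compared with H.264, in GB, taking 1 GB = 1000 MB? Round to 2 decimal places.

2.65 GB

107 min = 6420 s
Audio: 96 kbps = 0.096 Mbps.
H.264: 6.396 Mbps × 6420 s = 41062.3 Mb = 5.133 GB.
HEVC: 3.096 Mbps × 6420 s = 19876.3 Mb = 2.485 GB.
Saving: 5.133 − 2.485 = 2.648 GB.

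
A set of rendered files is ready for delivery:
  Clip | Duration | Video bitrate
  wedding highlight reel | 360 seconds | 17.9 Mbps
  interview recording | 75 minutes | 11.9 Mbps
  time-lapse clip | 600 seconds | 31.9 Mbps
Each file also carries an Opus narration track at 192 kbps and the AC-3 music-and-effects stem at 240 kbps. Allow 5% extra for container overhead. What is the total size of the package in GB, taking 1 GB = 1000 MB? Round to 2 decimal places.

10.70 GB

Audio total: 192 + 240 = 432 kbps = 0.432 Mbps.
wedding highlight reel: 18.332 Mbps × 360 s × 1.05 = 6929.5 Mb
interview recording: 12.332 Mbps × 4500 s × 1.05 = 58268.7 Mb
time-lapse clip: 32.332 Mbps × 600 s × 1.05 = 20369.2 Mb
Total: 85567.4 Mb = 10695.9 MB.
= 10.70 GB.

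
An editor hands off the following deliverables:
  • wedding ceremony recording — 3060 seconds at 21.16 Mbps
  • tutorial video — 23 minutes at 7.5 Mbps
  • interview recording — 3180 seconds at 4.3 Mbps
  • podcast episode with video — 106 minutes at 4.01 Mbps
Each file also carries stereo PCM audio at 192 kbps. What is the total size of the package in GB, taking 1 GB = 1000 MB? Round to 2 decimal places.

Audio: 192 kbps = 0.192 Mbps.
wedding ceremony recording: 21.352 Mbps × 3060 s = 65337.1 Mb
tutorial video: 7.692 Mbps × 1380 s = 10615.0 Mb
interview recording: 4.492 Mbps × 3180 s = 14284.6 Mb
podcast episode with video: 4.202 Mbps × 6360 s = 26724.7 Mb
Total: 116961.4 Mb = 14620.2 MB.
= 14.62 GB.

14.62 GB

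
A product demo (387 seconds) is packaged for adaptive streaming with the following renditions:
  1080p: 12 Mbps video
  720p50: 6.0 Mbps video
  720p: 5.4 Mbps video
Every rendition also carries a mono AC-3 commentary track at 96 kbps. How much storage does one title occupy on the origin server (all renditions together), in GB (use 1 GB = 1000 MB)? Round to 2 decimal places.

Audio: 96 kbps = 0.096 Mbps.
Sum of rendition bitrates: (12+0.096) + (6.0+0.096) + (5.4+0.096) = 23.688 Mbps.
× 387 s = 9,167 Mb = 1,146 MB = 1.146 GB.

1.15 GB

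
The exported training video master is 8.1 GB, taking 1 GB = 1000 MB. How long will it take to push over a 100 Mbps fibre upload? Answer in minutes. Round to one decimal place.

10.8 minutes

File: 8.1 GB = 64800.0 Mb.
At 100 Mbps: 64800.0 / 100 = 648.0 s ≈ 10.8 minutes.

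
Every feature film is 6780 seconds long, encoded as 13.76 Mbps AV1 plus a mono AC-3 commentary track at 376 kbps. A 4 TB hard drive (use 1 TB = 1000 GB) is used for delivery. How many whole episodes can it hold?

333

Audio: 376 kbps = 0.376 Mbps.
Total bitrate: 14.136 Mbps.
Per item: 14.136 Mbps × 6780 s = 95,842 Mb = 11,980 MB.
Capacity: 4 TB = 32,000,000 Mb; 333.88 items → 333 complete.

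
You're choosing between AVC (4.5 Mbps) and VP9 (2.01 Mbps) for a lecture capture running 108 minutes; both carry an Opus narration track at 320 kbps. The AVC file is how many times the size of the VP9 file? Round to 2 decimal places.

108 min = 6480 s
Audio: 320 kbps = 0.320 Mbps.
AVC: 4.820 Mbps × 6480 s = 31233.6 Mb = 3.904 GB.
VP9: 2.330 Mbps × 6480 s = 15098.4 Mb = 1.887 GB.
Ratio: 3.904 / 1.887 = 2.069.

2.07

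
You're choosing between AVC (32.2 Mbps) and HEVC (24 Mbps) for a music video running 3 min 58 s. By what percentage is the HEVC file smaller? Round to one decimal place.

3 min 58 s = 238 s
AVC: 32.200 Mbps × 238 s = 7663.6 Mb = 0.958 GB.
HEVC: 24.000 Mbps × 238 s = 5712.0 Mb = 0.714 GB.
Reduction: (1 − 0.714/0.958) × 100 = 25.47%.

25.5%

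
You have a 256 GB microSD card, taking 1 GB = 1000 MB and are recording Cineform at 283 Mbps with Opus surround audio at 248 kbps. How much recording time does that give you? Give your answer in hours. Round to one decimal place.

2.0 hours

Audio: 248 kbps = 0.248 Mbps.
Total bitrate: 283 + 0.248 = 283.248 Mbps.
Capacity: 256 GB = 2,048,000 Mb.
Recording time: 2,048,000 / 283.248 = 7,230 s ≈ 2.01 hours.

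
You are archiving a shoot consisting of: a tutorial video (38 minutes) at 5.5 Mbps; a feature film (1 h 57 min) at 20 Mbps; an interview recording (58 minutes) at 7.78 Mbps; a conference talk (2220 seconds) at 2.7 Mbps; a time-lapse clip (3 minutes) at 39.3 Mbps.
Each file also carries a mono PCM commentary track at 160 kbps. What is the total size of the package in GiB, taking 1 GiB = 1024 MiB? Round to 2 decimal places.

22.76 GiB

Audio: 160 kbps = 0.160 Mbps.
tutorial video: 5.660 Mbps × 2280 s = 12904.8 Mb
feature film: 20.160 Mbps × 7020 s = 141523.2 Mb
interview recording: 7.940 Mbps × 3480 s = 27631.2 Mb
conference talk: 2.860 Mbps × 2220 s = 6349.2 Mb
time-lapse clip: 39.460 Mbps × 180 s = 7102.8 Mb
Total: 195511.2 Mb = 24438.9 MB.
= 22.76 GiB.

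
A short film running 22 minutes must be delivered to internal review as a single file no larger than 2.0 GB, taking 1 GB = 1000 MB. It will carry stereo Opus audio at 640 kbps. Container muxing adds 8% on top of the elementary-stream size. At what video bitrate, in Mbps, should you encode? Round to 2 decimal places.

Budget: 2.0 GB = 16000.0 Mb.
Stream payload after overhead: 16000.0 / 1.08 = 14814.8 Mb.
22 min = 1320 s
Total bitrate budget: 14814.8 Mb / 1320 s = 11.223 Mbps.
Audio: 640 kbps = 0.640 Mbps.
Video: 11.223 − 0.640 = 10.583 Mbps.

10.58 Mbps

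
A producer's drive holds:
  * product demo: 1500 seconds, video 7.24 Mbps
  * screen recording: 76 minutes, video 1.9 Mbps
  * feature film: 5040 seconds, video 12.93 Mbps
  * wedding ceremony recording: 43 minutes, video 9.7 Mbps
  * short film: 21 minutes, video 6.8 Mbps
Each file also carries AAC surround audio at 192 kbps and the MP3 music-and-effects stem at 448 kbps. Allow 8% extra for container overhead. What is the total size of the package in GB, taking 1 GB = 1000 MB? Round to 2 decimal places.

17.26 GB

Audio total: 192 + 448 = 640 kbps = 0.640 Mbps.
product demo: 7.880 Mbps × 1500 s × 1.08 = 12765.6 Mb
screen recording: 2.540 Mbps × 4560 s × 1.08 = 12509.0 Mb
feature film: 13.570 Mbps × 5040 s × 1.08 = 73864.2 Mb
wedding ceremony recording: 10.340 Mbps × 2580 s × 1.08 = 28811.4 Mb
short film: 7.440 Mbps × 1260 s × 1.08 = 10124.4 Mb
Total: 138074.5 Mb = 17259.3 MB.
= 17.26 GB.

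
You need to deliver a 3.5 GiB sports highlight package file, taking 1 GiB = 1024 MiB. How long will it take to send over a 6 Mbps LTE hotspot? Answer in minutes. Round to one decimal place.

File: 3.5 GiB = 30064.8 Mb.
At 6 Mbps: 30064.8 / 6 = 5010.8 s ≈ 83.5 minutes.

83.5 minutes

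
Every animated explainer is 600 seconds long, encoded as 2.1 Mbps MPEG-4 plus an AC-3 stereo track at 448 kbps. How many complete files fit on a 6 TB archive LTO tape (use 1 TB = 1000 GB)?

Audio: 448 kbps = 0.448 Mbps.
Total bitrate: 2.548 Mbps.
Per item: 2.548 Mbps × 600 s = 1,529 Mb = 191.1 MB.
Capacity: 6 TB = 48,000,000 Mb; 31397.17 items → 31397 complete.

31397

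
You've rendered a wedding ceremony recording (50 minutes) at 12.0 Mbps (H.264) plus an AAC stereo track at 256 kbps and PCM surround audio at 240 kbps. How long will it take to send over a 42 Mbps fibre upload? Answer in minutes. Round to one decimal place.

14.9 minutes

50 min = 3000 s
Audio total: 256 + 240 = 496 kbps = 0.496 Mbps.
Total bitrate: 12.496 Mbps.
File: 12.496 Mbps × 3000 s = 37488.0 Mb.
At 42 Mbps: 37488.0 / 42 = 892.6 s ≈ 14.9 minutes.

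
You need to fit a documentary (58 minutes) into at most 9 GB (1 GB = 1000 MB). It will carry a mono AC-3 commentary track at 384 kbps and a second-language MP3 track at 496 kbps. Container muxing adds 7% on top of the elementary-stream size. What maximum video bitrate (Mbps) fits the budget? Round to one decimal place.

Budget: 9 GB = 72000.0 Mb.
Stream payload after overhead: 72000.0 / 1.07 = 67289.7 Mb.
58 min = 3480 s
Total bitrate budget: 67289.7 Mb / 3480 s = 19.336 Mbps.
Audio total: 384 + 496 = 880 kbps = 0.880 Mbps.
Video: 19.336 − 0.880 = 18.456 Mbps.

18.5 Mbps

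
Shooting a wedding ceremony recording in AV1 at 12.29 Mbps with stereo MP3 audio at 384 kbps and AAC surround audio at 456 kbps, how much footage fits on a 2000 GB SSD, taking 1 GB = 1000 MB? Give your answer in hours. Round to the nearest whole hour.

Audio total: 384 + 456 = 840 kbps = 0.840 Mbps.
Total bitrate: 12.29 + 0.840 = 13.130 Mbps.
Capacity: 2000 GB = 16,000,000 Mb.
Recording time: 16,000,000 / 13.130 = 1,218,583 s ≈ 338 hours.

338 hours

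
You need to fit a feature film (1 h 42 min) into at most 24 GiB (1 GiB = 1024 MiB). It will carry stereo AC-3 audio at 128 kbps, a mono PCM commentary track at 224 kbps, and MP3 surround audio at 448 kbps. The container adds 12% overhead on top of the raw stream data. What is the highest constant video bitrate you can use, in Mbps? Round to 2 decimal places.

Budget: 24 GiB = 206158.4 Mb.
Stream payload after overhead: 206158.4 / 1.12 = 184070.0 Mb.
1 h 42 min = 102 min = 6120 s
Total bitrate budget: 184070.0 Mb / 6120 s = 30.077 Mbps.
Audio total: 128 + 224 + 448 = 800 kbps = 0.800 Mbps.
Video: 30.077 − 0.800 = 29.277 Mbps.

29.28 Mbps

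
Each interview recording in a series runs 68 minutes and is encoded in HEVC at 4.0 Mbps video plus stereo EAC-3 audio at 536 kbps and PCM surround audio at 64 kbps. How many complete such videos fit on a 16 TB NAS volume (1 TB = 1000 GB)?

68 min = 4080 s
Audio total: 536 + 64 = 600 kbps = 0.600 Mbps.
Total bitrate: 4.600 Mbps.
Per item: 4.600 Mbps × 4080 s = 18,768 Mb = 2,346 MB.
Capacity: 16 TB = 128,000,000 Mb; 6820.12 items → 6820 complete.

6820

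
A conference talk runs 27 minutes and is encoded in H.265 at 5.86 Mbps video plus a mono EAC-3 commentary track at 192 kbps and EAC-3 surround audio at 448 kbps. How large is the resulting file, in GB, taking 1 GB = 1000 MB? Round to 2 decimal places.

27 min = 1620 s
Audio total: 192 + 448 = 640 kbps = 0.640 Mbps.
Total bitrate: 5.86 + 0.640 = 6.500 Mbps.
Stream data: 6.500 Mbps × 1620 s = 10530.0 Mb.
10,530 Mb ÷ 8 = 1,316 MB → 1.316 GB.

1.32 GB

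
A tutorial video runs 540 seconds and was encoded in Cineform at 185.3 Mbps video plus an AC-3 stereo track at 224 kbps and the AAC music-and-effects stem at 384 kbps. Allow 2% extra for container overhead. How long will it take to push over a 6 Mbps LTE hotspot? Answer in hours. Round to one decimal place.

4.7 hours

Audio total: 224 + 384 = 608 kbps = 0.608 Mbps.
Total bitrate: 185.908 Mbps.
File: 185.908 Mbps × 540 s = 100390.3 Mb.
With 2% container overhead: ×1.02. → 102398.1 Mb.
At 6 Mbps: 102398.1 / 6 = 17066.4 s ≈ 4.74 hours.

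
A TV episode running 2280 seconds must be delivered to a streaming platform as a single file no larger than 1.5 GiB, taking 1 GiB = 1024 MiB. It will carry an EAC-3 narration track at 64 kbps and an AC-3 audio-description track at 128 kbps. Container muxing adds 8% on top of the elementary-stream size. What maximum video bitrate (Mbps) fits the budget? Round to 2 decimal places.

5.04 Mbps

Budget: 1.5 GiB = 12884.9 Mb.
Stream payload after overhead: 12884.9 / 1.08 = 11930.5 Mb.
Total bitrate budget: 11930.5 Mb / 2280 s = 5.233 Mbps.
Audio total: 64 + 128 = 192 kbps = 0.192 Mbps.
Video: 5.233 − 0.192 = 5.041 Mbps.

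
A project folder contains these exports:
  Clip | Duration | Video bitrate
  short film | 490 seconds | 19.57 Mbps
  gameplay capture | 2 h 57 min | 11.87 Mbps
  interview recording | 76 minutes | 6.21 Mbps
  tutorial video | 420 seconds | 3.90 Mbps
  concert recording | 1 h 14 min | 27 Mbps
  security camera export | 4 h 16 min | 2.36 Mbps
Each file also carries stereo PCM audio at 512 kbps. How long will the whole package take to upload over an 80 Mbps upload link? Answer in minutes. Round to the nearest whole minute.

Audio: 512 kbps = 0.512 Mbps.
short film: 20.082 Mbps × 490 s = 9840.2 Mb
gameplay capture: 12.382 Mbps × 10620 s = 131496.8 Mb
interview recording: 6.722 Mbps × 4560 s = 30652.3 Mb
tutorial video: 4.412 Mbps × 420 s = 1853.0 Mb
concert recording: 27.512 Mbps × 4440 s = 122153.3 Mb
security camera export: 2.872 Mbps × 15360 s = 44113.9 Mb
Total: 340109.6 Mb = 42513.7 MB.
At 80 Mbps: 340109.6 / 80 = 4251 s ≈ 70.9 minutes.

71 minutes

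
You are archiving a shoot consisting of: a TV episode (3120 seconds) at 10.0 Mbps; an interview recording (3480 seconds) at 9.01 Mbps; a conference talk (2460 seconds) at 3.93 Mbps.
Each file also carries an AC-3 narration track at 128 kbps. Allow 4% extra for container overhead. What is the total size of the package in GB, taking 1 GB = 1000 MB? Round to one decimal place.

Audio: 128 kbps = 0.128 Mbps.
TV episode: 10.128 Mbps × 3120 s × 1.04 = 32863.3 Mb
interview recording: 9.138 Mbps × 3480 s × 1.04 = 33072.2 Mb
conference talk: 4.058 Mbps × 2460 s × 1.04 = 10382.0 Mb
Total: 76317.6 Mb = 9539.7 MB.
= 9.540 GB.

9.5 GB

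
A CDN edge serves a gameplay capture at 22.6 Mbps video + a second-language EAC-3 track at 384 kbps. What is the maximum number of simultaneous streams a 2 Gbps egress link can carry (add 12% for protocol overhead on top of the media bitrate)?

77

Audio: 384 kbps = 0.384 Mbps.
Per-viewer media rate: 22.984 Mbps.
On the wire with 12% overhead: 25.742 Mbps.
2 Gbps = 2,000 Mbps; 2,000 / 25.742 = 77.69 → 77 viewers.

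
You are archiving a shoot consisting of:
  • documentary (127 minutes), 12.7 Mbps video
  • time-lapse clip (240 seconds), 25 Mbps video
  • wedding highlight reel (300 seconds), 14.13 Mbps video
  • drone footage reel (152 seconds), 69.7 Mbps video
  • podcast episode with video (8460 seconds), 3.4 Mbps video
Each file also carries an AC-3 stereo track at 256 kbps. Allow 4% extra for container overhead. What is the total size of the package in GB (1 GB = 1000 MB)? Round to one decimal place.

19.6 GB

Audio: 256 kbps = 0.256 Mbps.
documentary: 12.956 Mbps × 7620 s × 1.04 = 102673.7 Mb
time-lapse clip: 25.256 Mbps × 240 s × 1.04 = 6303.9 Mb
wedding highlight reel: 14.386 Mbps × 300 s × 1.04 = 4488.4 Mb
drone footage reel: 69.956 Mbps × 152 s × 1.04 = 11058.6 Mb
podcast episode with video: 3.656 Mbps × 8460 s × 1.04 = 32167.0 Mb
Total: 156691.6 Mb = 19586.5 MB.
= 19.59 GB.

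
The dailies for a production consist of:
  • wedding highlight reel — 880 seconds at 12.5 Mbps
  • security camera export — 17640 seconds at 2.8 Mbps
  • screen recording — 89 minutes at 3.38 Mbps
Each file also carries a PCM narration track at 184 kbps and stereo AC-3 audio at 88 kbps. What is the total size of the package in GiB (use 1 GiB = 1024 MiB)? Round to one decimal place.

Audio total: 184 + 88 = 272 kbps = 0.272 Mbps.
wedding highlight reel: 12.772 Mbps × 880 s = 11239.4 Mb
security camera export: 3.072 Mbps × 17640 s = 54190.1 Mb
screen recording: 3.652 Mbps × 5340 s = 19501.7 Mb
Total: 84931.1 Mb = 10616.4 MB.
= 9.887 GiB.

9.9 GiB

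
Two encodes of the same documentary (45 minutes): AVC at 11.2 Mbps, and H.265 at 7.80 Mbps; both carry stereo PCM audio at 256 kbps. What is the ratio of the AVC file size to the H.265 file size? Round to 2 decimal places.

1.42

45 min = 2700 s
Audio: 256 kbps = 0.256 Mbps.
AVC: 11.456 Mbps × 2700 s = 30931.2 Mb = 3.866 GB.
H.265: 8.056 Mbps × 2700 s = 21751.2 Mb = 2.719 GB.
Ratio: 3.866 / 2.719 = 1.422.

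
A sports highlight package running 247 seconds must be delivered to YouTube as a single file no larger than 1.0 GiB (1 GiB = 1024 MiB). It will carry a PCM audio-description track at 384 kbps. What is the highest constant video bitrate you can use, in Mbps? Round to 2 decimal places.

34.39 Mbps

Budget: 1.0 GiB = 8589.9 Mb.
Total bitrate budget: 8589.9 Mb / 247 s = 34.777 Mbps.
Audio: 384 kbps = 0.384 Mbps.
Video: 34.777 − 0.384 = 34.393 Mbps.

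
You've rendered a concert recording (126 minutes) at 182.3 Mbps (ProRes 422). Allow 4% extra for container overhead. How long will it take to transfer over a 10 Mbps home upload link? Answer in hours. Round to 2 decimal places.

39.81 hours

126 min = 7560 s
File: 182.300 Mbps × 7560 s = 1378188.0 Mb.
With 4% container overhead: ×1.04. → 1433315.5 Mb.
At 10 Mbps: 1433315.5 / 10 = 143331.6 s ≈ 39.8 hours.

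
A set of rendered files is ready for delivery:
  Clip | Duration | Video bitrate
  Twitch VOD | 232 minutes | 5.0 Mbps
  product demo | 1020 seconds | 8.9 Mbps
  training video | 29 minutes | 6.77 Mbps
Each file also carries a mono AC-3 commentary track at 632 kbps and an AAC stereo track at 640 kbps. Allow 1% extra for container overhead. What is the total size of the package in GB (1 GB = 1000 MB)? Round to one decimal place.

Audio total: 632 + 640 = 1272 kbps = 1.272 Mbps.
Twitch VOD: 6.272 Mbps × 13920 s × 1.01 = 88179.3 Mb
product demo: 10.172 Mbps × 1020 s × 1.01 = 10479.2 Mb
training video: 8.042 Mbps × 1740 s × 1.01 = 14133.0 Mb
Total: 112791.5 Mb = 14098.9 MB.
= 14.10 GB.

14.1 GB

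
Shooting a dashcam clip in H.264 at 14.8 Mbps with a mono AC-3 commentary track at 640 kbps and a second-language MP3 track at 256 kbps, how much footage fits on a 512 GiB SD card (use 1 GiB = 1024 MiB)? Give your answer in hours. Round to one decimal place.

77.8 hours

Audio total: 640 + 256 = 896 kbps = 0.896 Mbps.
Total bitrate: 14.8 + 0.896 = 15.696 Mbps.
Capacity: 512 GiB = 4,398,047 Mb.
Recording time: 4,398,047 / 15.696 = 280,202 s ≈ 77.8 hours.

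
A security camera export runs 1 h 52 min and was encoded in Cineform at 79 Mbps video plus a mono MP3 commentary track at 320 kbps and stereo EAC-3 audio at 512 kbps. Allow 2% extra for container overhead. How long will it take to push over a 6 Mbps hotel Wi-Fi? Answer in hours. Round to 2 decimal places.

25.33 hours

1 h 52 min = 112 min = 6720 s
Audio total: 320 + 512 = 832 kbps = 0.832 Mbps.
Total bitrate: 79.832 Mbps.
File: 79.832 Mbps × 6720 s = 536471.0 Mb.
With 2% container overhead: ×1.02. → 547200.5 Mb.
At 6 Mbps: 547200.5 / 6 = 91200.1 s ≈ 25.3 hours.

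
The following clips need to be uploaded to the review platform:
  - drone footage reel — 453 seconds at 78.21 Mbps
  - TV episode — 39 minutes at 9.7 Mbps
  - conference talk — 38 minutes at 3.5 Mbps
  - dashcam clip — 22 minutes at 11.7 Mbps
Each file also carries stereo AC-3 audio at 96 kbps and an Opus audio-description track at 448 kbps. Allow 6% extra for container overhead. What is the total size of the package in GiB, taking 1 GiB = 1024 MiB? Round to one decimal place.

10.5 GiB

Audio total: 96 + 448 = 544 kbps = 0.544 Mbps.
drone footage reel: 78.754 Mbps × 453 s × 1.06 = 37816.1 Mb
TV episode: 10.244 Mbps × 2340 s × 1.06 = 25409.2 Mb
conference talk: 4.044 Mbps × 2280 s × 1.06 = 9773.5 Mb
dashcam clip: 12.244 Mbps × 1320 s × 1.06 = 17131.8 Mb
Total: 90130.7 Mb = 11266.3 MB.
= 10.49 GiB.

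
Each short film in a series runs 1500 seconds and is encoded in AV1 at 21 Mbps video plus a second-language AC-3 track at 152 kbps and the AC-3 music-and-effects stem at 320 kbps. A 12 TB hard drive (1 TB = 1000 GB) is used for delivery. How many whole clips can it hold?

Audio total: 152 + 320 = 472 kbps = 0.472 Mbps.
Total bitrate: 21.472 Mbps.
Per item: 21.472 Mbps × 1500 s = 32,208 Mb = 4,026 MB.
Capacity: 12 TB = 96,000,000 Mb; 2980.63 items → 2980 complete.

2980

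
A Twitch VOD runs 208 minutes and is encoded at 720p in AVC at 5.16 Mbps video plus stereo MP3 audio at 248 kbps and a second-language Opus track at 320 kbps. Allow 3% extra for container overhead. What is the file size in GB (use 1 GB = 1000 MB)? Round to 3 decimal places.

208 min = 12480 s
Audio total: 248 + 320 = 568 kbps = 0.568 Mbps.
Total bitrate: 5.16 + 0.568 = 5.728 Mbps.
Stream data: 5.728 Mbps × 12480 s = 71485.4 Mb.
With 3% container overhead: ×1.03.
73,630 Mb ÷ 8 = 9,204 MB → 9.204 GB.

9.204 GB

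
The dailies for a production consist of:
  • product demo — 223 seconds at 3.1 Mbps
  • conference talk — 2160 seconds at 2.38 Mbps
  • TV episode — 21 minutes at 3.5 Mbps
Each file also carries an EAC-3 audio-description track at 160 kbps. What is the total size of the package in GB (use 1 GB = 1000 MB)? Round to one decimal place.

1.4 GB

Audio: 160 kbps = 0.160 Mbps.
product demo: 3.260 Mbps × 223 s = 727.0 Mb
conference talk: 2.540 Mbps × 2160 s = 5486.4 Mb
TV episode: 3.660 Mbps × 1260 s = 4611.6 Mb
Total: 10825.0 Mb = 1353.1 MB.
= 1.353 GB.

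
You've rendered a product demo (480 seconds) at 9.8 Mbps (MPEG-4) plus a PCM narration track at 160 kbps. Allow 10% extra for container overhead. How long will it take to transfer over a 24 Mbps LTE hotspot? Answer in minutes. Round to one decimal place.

Audio: 160 kbps = 0.160 Mbps.
Total bitrate: 9.960 Mbps.
File: 9.960 Mbps × 480 s = 4780.8 Mb.
With 10% container overhead: ×1.10. → 5258.9 Mb.
At 24 Mbps: 5258.9 / 24 = 219.1 s ≈ 3.65 minutes.

3.7 minutes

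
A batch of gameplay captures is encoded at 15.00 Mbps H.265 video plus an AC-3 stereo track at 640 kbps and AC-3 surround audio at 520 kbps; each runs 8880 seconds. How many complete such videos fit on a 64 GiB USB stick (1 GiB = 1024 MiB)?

Audio total: 640 + 520 = 1160 kbps = 1.160 Mbps.
Total bitrate: 16.160 Mbps.
Per item: 16.160 Mbps × 8880 s = 143,501 Mb = 17,938 MB.
Capacity: 64 GiB = 549,756 Mb; 3.83 items → 3 complete.

3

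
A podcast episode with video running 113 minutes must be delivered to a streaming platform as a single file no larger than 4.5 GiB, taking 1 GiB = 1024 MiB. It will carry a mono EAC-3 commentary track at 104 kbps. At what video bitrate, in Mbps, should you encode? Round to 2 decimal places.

Budget: 4.5 GiB = 38654.7 Mb.
113 min = 6780 s
Total bitrate budget: 38654.7 Mb / 6780 s = 5.701 Mbps.
Audio: 104 kbps = 0.104 Mbps.
Video: 5.701 − 0.104 = 5.597 Mbps.

5.60 Mbps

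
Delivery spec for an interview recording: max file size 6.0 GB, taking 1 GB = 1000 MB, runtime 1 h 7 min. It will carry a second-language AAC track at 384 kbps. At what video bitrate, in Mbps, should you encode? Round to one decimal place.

Budget: 6.0 GB = 48000.0 Mb.
1 h 7 min = 67 min = 4020 s
Total bitrate budget: 48000.0 Mb / 4020 s = 11.940 Mbps.
Audio: 384 kbps = 0.384 Mbps.
Video: 11.940 − 0.384 = 11.556 Mbps.

11.6 Mbps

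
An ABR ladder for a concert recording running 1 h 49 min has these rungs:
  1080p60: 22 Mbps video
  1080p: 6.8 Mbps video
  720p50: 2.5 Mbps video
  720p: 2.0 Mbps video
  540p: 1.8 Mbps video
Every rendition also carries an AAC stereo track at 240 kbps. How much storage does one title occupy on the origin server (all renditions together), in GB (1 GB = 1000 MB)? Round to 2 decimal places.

1 h 49 min = 109 min = 6540 s
Audio: 240 kbps = 0.240 Mbps.
Sum of rendition bitrates: (22+0.240) + (6.8+0.240) + (2.5+0.240) + (2.0+0.240) + (1.8+0.240) = 36.300 Mbps.
× 6540 s = 237,402 Mb = 29,675 MB = 29.68 GB.

29.68 GB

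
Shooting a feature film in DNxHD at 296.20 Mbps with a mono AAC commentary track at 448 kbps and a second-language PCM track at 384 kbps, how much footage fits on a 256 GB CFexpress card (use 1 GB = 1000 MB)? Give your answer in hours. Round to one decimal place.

Audio total: 448 + 384 = 832 kbps = 0.832 Mbps.
Total bitrate: 296.20 + 0.832 = 297.032 Mbps.
Capacity: 256 GB = 2,048,000 Mb.
Recording time: 2,048,000 / 297.032 = 6,895 s ≈ 1.92 hours.

1.9 hours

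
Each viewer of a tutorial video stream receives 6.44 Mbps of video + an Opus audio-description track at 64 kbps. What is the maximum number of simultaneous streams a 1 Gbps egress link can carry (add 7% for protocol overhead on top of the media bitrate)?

Audio: 64 kbps = 0.064 Mbps.
Per-viewer media rate: 6.504 Mbps.
On the wire with 7% overhead: 6.959 Mbps.
1 Gbps = 1,000 Mbps; 1,000 / 6.959 = 143.69 → 143 viewers.

143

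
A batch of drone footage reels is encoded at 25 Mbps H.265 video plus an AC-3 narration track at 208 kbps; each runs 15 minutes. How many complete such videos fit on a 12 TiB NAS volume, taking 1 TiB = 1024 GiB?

15 min = 900 s
Audio: 208 kbps = 0.208 Mbps.
Total bitrate: 25.208 Mbps.
Per item: 25.208 Mbps × 900 s = 22,687 Mb = 2,836 MB.
Capacity: 12 TiB = 105,553,116 Mb; 4652.54 items → 4652 complete.

4652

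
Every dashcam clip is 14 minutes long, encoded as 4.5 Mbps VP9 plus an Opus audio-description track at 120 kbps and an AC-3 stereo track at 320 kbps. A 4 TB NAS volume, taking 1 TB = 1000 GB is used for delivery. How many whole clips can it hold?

14 min = 840 s
Audio total: 120 + 320 = 440 kbps = 0.440 Mbps.
Total bitrate: 4.940 Mbps.
Per item: 4.940 Mbps × 840 s = 4,150 Mb = 518.7 MB.
Capacity: 4 TB = 32,000,000 Mb; 7711.59 items → 7711 complete.

7711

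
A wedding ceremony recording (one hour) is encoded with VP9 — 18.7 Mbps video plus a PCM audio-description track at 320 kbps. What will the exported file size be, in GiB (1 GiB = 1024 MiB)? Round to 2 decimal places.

7.97 GiB

1 h = 3600 s
Audio: 320 kbps = 0.320 Mbps.
Total bitrate: 18.7 + 0.320 = 19.020 Mbps.
Stream data: 19.020 Mbps × 3600 s = 68472.0 Mb.
68,472 Mb = 8,559,000,000 bytes ÷ 1,073,741,824 = 7.971 GiB.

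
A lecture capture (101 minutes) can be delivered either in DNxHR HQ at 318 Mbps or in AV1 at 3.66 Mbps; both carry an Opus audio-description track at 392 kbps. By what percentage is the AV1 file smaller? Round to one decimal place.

101 min = 6060 s
Audio: 392 kbps = 0.392 Mbps.
DNxHR HQ: 318.392 Mbps × 6060 s = 1929455.5 Mb = 241.182 GB.
AV1: 4.052 Mbps × 6060 s = 24555.1 Mb = 3.069 GB.
Reduction: (1 − 3.069/241.182) × 100 = 98.73%.

98.7%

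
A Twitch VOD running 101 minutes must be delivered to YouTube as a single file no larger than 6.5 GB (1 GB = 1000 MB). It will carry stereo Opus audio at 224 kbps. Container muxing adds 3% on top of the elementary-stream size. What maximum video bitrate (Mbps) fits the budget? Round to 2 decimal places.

8.11 Mbps

Budget: 6.5 GB = 52000.0 Mb.
Stream payload after overhead: 52000.0 / 1.03 = 50485.4 Mb.
101 min = 6060 s
Total bitrate budget: 50485.4 Mb / 6060 s = 8.331 Mbps.
Audio: 224 kbps = 0.224 Mbps.
Video: 8.331 − 0.224 = 8.107 Mbps.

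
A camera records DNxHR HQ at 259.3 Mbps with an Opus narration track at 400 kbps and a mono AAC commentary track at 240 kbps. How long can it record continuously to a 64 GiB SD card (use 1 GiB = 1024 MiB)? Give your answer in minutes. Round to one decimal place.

35.2 minutes

Audio total: 400 + 240 = 640 kbps = 0.640 Mbps.
Total bitrate: 259.3 + 0.640 = 259.940 Mbps.
Capacity: 64 GiB = 549,756 Mb.
Recording time: 549,756 / 259.940 = 2,115 s ≈ 35.2 minutes.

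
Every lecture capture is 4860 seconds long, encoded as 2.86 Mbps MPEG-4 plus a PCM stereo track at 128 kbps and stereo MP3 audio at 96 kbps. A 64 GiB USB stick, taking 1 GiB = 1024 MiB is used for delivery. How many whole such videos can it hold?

36

Audio total: 128 + 96 = 224 kbps = 0.224 Mbps.
Total bitrate: 3.084 Mbps.
Per item: 3.084 Mbps × 4860 s = 14,988 Mb = 1,874 MB.
Capacity: 64 GiB = 549,756 Mb; 36.68 items → 36 complete.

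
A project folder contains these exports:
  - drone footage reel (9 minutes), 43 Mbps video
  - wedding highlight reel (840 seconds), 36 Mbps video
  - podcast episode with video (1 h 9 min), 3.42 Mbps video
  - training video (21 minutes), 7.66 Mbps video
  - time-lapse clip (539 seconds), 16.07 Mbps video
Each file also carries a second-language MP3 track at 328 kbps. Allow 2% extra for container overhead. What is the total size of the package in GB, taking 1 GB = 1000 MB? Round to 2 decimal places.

11.26 GB

Audio: 328 kbps = 0.328 Mbps.
drone footage reel: 43.328 Mbps × 540 s × 1.02 = 23865.1 Mb
wedding highlight reel: 36.328 Mbps × 840 s × 1.02 = 31125.8 Mb
podcast episode with video: 3.748 Mbps × 4140 s × 1.02 = 15827.1 Mb
training video: 7.988 Mbps × 1260 s × 1.02 = 10266.2 Mb
time-lapse clip: 16.398 Mbps × 539 s × 1.02 = 9015.3 Mb
Total: 90099.4 Mb = 11262.4 MB.
= 11.26 GB.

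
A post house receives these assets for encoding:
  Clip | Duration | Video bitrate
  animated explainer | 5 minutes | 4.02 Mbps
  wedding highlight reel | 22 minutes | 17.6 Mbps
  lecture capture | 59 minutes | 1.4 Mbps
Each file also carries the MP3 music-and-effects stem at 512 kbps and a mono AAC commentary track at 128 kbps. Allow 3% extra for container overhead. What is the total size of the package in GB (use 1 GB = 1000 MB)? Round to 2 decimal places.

Audio total: 512 + 128 = 640 kbps = 0.640 Mbps.
animated explainer: 4.660 Mbps × 300 s × 1.03 = 1439.9 Mb
wedding highlight reel: 18.240 Mbps × 1320 s × 1.03 = 24799.1 Mb
lecture capture: 2.040 Mbps × 3540 s × 1.03 = 7438.2 Mb
Total: 33677.3 Mb = 4209.7 MB.
= 4.210 GB.

4.21 GB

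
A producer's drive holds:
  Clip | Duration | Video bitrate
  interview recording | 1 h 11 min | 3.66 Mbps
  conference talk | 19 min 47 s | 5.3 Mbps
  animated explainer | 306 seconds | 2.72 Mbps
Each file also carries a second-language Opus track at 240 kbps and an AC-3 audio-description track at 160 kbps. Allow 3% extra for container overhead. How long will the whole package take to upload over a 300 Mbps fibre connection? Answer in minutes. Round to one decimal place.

1.4 minutes

Audio total: 240 + 160 = 400 kbps = 0.400 Mbps.
interview recording: 4.060 Mbps × 4260 s × 1.03 = 17814.5 Mb
conference talk: 5.700 Mbps × 1187 s × 1.03 = 6968.9 Mb
animated explainer: 3.120 Mbps × 306 s × 1.03 = 983.4 Mb
Total: 25766.7 Mb = 3220.8 MB.
At 300 Mbps: 25766.7 / 300 = 86 s ≈ 1.43 minutes.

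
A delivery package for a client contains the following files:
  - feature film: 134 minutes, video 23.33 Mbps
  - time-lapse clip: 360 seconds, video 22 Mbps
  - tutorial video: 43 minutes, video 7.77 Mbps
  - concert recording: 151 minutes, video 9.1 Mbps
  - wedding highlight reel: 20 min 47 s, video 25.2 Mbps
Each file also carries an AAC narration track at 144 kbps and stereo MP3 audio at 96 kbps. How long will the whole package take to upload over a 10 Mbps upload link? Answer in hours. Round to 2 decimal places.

9.29 hours

Audio total: 144 + 96 = 240 kbps = 0.240 Mbps.
feature film: 23.570 Mbps × 8040 s = 189502.8 Mb
time-lapse clip: 22.240 Mbps × 360 s = 8006.4 Mb
tutorial video: 8.010 Mbps × 2580 s = 20665.8 Mb
concert recording: 9.340 Mbps × 9060 s = 84620.4 Mb
wedding highlight reel: 25.440 Mbps × 1247 s = 31723.7 Mb
Total: 334519.1 Mb = 41814.9 MB.
At 10 Mbps: 334519.1 / 10 = 33452 s ≈ 9.29 hours.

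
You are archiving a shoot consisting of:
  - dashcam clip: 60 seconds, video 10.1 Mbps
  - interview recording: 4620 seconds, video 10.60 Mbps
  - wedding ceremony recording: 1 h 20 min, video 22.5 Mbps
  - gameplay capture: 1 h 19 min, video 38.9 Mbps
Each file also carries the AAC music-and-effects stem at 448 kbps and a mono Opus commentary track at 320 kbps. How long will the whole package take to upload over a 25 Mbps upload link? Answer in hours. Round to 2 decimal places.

Audio total: 448 + 320 = 768 kbps = 0.768 Mbps.
dashcam clip: 10.868 Mbps × 60 s = 652.1 Mb
interview recording: 11.368 Mbps × 4620 s = 52520.2 Mb
wedding ceremony recording: 23.268 Mbps × 4800 s = 111686.4 Mb
gameplay capture: 39.668 Mbps × 4740 s = 188026.3 Mb
Total: 352885.0 Mb = 44110.6 MB.
At 25 Mbps: 352885.0 / 25 = 14115 s ≈ 3.92 hours.

3.92 hours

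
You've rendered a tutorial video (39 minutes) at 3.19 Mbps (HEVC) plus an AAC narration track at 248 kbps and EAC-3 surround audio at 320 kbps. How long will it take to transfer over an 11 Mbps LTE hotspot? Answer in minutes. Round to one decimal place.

39 min = 2340 s
Audio total: 248 + 320 = 568 kbps = 0.568 Mbps.
Total bitrate: 3.758 Mbps.
File: 3.758 Mbps × 2340 s = 8793.7 Mb.
At 11 Mbps: 8793.7 / 11 = 799.4 s ≈ 13.3 minutes.

13.3 minutes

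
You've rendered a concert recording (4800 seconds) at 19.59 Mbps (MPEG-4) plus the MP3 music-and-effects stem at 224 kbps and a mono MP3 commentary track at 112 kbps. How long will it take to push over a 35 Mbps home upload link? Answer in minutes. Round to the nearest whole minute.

Audio total: 224 + 112 = 336 kbps = 0.336 Mbps.
Total bitrate: 19.926 Mbps.
File: 19.926 Mbps × 4800 s = 95644.8 Mb.
At 35 Mbps: 95644.8 / 35 = 2732.7 s ≈ 45.5 minutes.

46 minutes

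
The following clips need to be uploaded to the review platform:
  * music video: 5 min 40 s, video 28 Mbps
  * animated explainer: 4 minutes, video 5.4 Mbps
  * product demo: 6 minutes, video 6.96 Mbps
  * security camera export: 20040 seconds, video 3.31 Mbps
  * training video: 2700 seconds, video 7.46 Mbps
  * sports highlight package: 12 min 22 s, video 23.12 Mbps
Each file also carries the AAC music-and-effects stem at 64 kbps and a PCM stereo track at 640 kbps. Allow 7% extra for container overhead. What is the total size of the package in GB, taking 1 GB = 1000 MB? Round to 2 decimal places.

Audio total: 64 + 640 = 704 kbps = 0.704 Mbps.
music video: 28.704 Mbps × 340 s × 1.07 = 10442.5 Mb
animated explainer: 6.104 Mbps × 240 s × 1.07 = 1567.5 Mb
product demo: 7.664 Mbps × 360 s × 1.07 = 2952.2 Mb
security camera export: 4.014 Mbps × 20040 s × 1.07 = 86071.4 Mb
training video: 8.164 Mbps × 2700 s × 1.07 = 23585.8 Mb
sports highlight package: 23.824 Mbps × 742 s × 1.07 = 18914.8 Mb
Total: 143534.2 Mb = 17941.8 MB.
= 17.94 GB.

17.94 GB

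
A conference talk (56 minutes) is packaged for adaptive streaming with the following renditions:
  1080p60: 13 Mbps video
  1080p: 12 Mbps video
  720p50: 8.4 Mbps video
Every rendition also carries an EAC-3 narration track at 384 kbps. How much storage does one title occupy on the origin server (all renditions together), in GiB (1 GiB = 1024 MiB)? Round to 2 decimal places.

56 min = 3360 s
Audio: 384 kbps = 0.384 Mbps.
Sum of rendition bitrates: (13+0.384) + (12+0.384) + (8.4+0.384) = 34.552 Mbps.
× 3360 s = 116,095 Mb = 14,512 MB = 13.52 GiB.

13.52 GiB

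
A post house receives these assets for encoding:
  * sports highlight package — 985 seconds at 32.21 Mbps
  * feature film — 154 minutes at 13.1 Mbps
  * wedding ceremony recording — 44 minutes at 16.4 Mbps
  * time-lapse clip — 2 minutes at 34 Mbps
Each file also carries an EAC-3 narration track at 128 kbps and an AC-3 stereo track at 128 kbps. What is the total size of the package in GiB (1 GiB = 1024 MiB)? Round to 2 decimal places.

23.69 GiB

Audio total: 128 + 128 = 256 kbps = 0.256 Mbps.
sports highlight package: 32.466 Mbps × 985 s = 31979.0 Mb
feature film: 13.356 Mbps × 9240 s = 123409.4 Mb
wedding ceremony recording: 16.656 Mbps × 2640 s = 43971.8 Mb
time-lapse clip: 34.256 Mbps × 120 s = 4110.7 Mb
Total: 203471.0 Mb = 25433.9 MB.
= 23.69 GiB.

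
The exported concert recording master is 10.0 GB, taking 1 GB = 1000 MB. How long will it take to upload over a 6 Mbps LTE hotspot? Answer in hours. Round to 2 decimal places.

File: 10.0 GB = 80000.0 Mb.
At 6 Mbps: 80000.0 / 6 = 13333.3 s ≈ 3.7 hours.

3.70 hours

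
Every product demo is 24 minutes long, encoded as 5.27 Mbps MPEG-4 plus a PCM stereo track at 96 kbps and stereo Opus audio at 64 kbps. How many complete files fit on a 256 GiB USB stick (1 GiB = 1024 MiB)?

24 min = 1440 s
Audio total: 96 + 64 = 160 kbps = 0.160 Mbps.
Total bitrate: 5.430 Mbps.
Per item: 5.430 Mbps × 1440 s = 7,819 Mb = 977.4 MB.
Capacity: 256 GiB = 2,199,023 Mb; 281.23 items → 281 complete.

281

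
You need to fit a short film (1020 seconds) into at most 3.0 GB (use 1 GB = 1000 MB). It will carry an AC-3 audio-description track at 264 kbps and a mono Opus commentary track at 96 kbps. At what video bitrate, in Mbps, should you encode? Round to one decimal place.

23.2 Mbps

Budget: 3.0 GB = 24000.0 Mb.
Total bitrate budget: 24000.0 Mb / 1020 s = 23.529 Mbps.
Audio total: 264 + 96 = 360 kbps = 0.360 Mbps.
Video: 23.529 − 0.360 = 23.169 Mbps.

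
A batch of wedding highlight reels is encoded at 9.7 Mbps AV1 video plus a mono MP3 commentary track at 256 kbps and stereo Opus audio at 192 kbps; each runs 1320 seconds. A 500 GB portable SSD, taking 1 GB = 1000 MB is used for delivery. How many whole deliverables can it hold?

298

Audio total: 256 + 192 = 448 kbps = 0.448 Mbps.
Total bitrate: 10.148 Mbps.
Per item: 10.148 Mbps × 1320 s = 13,395 Mb = 1,674 MB.
Capacity: 500 GB = 4,000,000 Mb; 298.61 items → 298 complete.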